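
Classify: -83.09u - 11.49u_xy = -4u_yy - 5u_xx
Rewriting in standard form: 5u_xx - 11.49u_xy + 4u_yy - 83.09u = 0. Hyperbolic (discriminant = 52.0201).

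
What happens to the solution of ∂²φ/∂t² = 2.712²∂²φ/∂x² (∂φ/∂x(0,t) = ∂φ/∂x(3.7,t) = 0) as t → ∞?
φ oscillates about a mean that drifts linearly in t (generically unbounded; no decay). There is no damping, so the nonconstant modes persist as standing waves (energy conserved, no decay). But with Neumann conditions at both ends the constant mode has eigenvalue 0: the spatial mean M(t) of φ satisfies M'' = 0, so M(t) = M(0) + M'(0)·t. Unless the initial velocity has zero mean (∫φ_t(x,0)dx = 0), the solution grows linearly in t (unbounded, though not exponentially); if it does have zero mean, the solution stays bounded and simply oscillates.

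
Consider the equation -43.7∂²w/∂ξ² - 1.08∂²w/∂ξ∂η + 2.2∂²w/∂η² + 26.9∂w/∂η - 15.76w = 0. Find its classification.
Hyperbolic. (A = -43.7, B = -1.08, C = 2.2 gives B² - 4AC = 385.7264.)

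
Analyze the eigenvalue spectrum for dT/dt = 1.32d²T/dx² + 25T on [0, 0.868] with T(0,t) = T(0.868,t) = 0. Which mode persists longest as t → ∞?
Eigenvalues: λₙ = 1.32n²π²/0.868² - 25.
First three modes:
  n=1: λ₁ = 1.32π²/0.868² - 25 ≈ -7.708
  n=2: λ₂ = 5.28π²/0.868² - 25 ≈ 44.166
  n=3: λ₃ = 11.88π²/0.868² - 25 ≈ 130.624
Since 1.32π²/0.868² ≈ 17.292 < 25, λ₁ < 0.
The n=1 mode grows fastest (−λₙ is largest for n=1) → dominates.
Asymptotic: T ~ c₁ sin(πx/0.868) e^{7.708t} (exponential growth at rate −λ₁ ≈ 7.708).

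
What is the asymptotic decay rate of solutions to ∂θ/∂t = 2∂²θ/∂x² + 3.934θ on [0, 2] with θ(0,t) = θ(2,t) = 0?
Eigenvalues: λₙ = 2n²π²/2² - 3.934.
First three modes:
  n=1: λ₁ = 2π²/2² - 3.934 ≈ 1.001
  n=2: λ₂ = 8π²/2² - 3.934 ≈ 15.805
  n=3: λ₃ = 18π²/2² - 3.934 ≈ 40.479
Since 2π²/2² ≈ 4.935 > 3.934, all λₙ > 0.
The n=1 mode decays slowest → dominates as t → ∞.
Asymptotic: θ ~ c₁ sin(πx/2) e^{-λ₁t} with decay rate λ₁ ≈ 1.001.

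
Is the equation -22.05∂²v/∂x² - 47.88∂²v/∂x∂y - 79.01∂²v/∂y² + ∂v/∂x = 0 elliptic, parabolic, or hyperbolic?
Computing B² - 4AC with A = -22.05, B = -47.88, C = -79.01: discriminant = -4676.1876 (negative). Answer: elliptic.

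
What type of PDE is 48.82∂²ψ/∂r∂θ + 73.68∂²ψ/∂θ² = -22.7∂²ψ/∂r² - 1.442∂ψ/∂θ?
Rewriting in standard form: 22.7∂²ψ/∂r² + 48.82∂²ψ/∂r∂θ + 73.68∂²ψ/∂θ² + 1.442∂ψ/∂θ = 0. With A = 22.7, B = 48.82, C = 73.68, the discriminant is -4306.7516. This is an elliptic PDE.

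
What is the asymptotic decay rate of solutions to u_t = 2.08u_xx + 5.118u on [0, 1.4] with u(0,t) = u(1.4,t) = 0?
Eigenvalues: λₙ = 2.08n²π²/1.4² - 5.118.
First three modes:
  n=1: λ₁ = 2.08π²/1.4² - 5.118 ≈ 5.356
  n=2: λ₂ = 8.32π²/1.4² - 5.118 ≈ 36.777
  n=3: λ₃ = 18.72π²/1.4² - 5.118 ≈ 89.147
Since 2.08π²/1.4² ≈ 10.474 > 5.118, all λₙ > 0.
The n=1 mode decays slowest → dominates as t → ∞.
Asymptotic: u ~ c₁ sin(πx/1.4) e^{-λ₁t} with decay rate λ₁ ≈ 5.356.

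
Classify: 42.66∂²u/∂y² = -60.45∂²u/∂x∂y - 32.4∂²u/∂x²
Rewriting in standard form: 32.4∂²u/∂x² + 60.45∂²u/∂x∂y + 42.66∂²u/∂y² = 0. Elliptic (discriminant = -1874.5335).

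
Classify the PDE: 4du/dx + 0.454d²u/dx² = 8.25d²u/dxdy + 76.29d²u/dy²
Rewriting in standard form: 0.454d²u/dx² - 8.25d²u/dxdy - 76.29d²u/dy² + 4du/dx = 0. A = 0.454, B = -8.25, C = -76.29. Discriminant B² - 4AC = 206.60514. Since 206.60514 > 0, hyperbolic.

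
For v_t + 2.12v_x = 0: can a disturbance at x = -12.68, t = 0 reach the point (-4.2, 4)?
Yes. The characteristic through (-4.2, 4) passes through x = -12.68.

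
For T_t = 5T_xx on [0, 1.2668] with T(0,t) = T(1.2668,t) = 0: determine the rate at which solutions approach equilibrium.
Eigenvalues: λₙ = 5n²π²/1.2668².
First three modes:
  n=1: λ₁ = 5π²/1.2668² ≈ 30.751
  n=2: λ₂ = 20π²/1.2668² ≈ 123.002 (4× faster decay)
  n=3: λ₃ = 45π²/1.2668² ≈ 276.755 (9× faster decay)
As t → ∞, higher modes decay exponentially faster. The n=1 mode dominates: T ~ c₁ sin(πx/1.2668) e^{-λ₁t}.
Decay rate: λ₁ = 5π²/1.2668² ≈ 30.751.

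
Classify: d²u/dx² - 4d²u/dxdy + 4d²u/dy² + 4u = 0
Parabolic (discriminant = 0).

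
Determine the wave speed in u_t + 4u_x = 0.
Speed = 4. Information travels along x - 4t = const (rightward).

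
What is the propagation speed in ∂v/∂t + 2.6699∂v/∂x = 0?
Speed = 2.6699. Information travels along x - 2.6699t = const (rightward).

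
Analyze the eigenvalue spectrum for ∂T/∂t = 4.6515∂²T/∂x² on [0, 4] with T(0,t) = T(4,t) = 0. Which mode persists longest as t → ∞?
Eigenvalues: λₙ = 4.6515n²π²/4².
First three modes:
  n=1: λ₁ = 4.6515π²/4² ≈ 2.869
  n=2: λ₂ = 18.606π²/4² ≈ 11.477 (4× faster decay)
  n=3: λ₃ = 41.8635π²/4² ≈ 25.824 (9× faster decay)
As t → ∞, higher modes decay exponentially faster. The n=1 mode dominates: T ~ c₁ sin(πx/4) e^{-λ₁t}.
Decay rate: λ₁ = 4.6515π²/4² ≈ 2.869.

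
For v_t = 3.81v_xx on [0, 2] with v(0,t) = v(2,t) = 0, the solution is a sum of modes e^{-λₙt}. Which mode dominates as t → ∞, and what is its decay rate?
Eigenvalues: λₙ = 3.81n²π²/2².
First three modes:
  n=1: λ₁ = 3.81π²/2² ≈ 9.401
  n=2: λ₂ = 15.24π²/2² ≈ 37.603 (4× faster decay)
  n=3: λ₃ = 34.29π²/2² ≈ 84.607 (9× faster decay)
As t → ∞, higher modes decay exponentially faster. The n=1 mode dominates: v ~ c₁ sin(πx/2) e^{-λ₁t}.
Decay rate: λ₁ = 3.81π²/2² ≈ 9.401.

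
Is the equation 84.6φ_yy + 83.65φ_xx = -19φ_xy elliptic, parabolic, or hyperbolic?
Rewriting in standard form: 83.65φ_xx + 19φ_xy + 84.6φ_yy = 0. Computing B² - 4AC with A = 83.65, B = 19, C = 84.6: discriminant = -27946.16 (negative). Answer: elliptic.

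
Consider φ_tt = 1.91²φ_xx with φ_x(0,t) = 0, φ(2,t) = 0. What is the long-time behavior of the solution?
As t → ∞, φ oscillates (no decay). Energy is conserved; the solution oscillates indefinitely as standing waves.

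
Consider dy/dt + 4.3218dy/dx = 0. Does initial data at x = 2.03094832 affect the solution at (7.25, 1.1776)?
No. Only data at x = 2.16064832 affects (7.25, 1.1776). Advection has one-way propagation along characteristics.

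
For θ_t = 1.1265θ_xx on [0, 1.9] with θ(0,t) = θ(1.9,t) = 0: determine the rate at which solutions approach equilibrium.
Eigenvalues: λₙ = 1.1265n²π²/1.9².
First three modes:
  n=1: λ₁ = 1.1265π²/1.9² ≈ 3.08
  n=2: λ₂ = 4.506π²/1.9² ≈ 12.319 (4× faster decay)
  n=3: λ₃ = 10.1385π²/1.9² ≈ 27.718 (9× faster decay)
As t → ∞, higher modes decay exponentially faster. The n=1 mode dominates: θ ~ c₁ sin(πx/1.9) e^{-λ₁t}.
Decay rate: λ₁ = 1.1265π²/1.9² ≈ 3.08.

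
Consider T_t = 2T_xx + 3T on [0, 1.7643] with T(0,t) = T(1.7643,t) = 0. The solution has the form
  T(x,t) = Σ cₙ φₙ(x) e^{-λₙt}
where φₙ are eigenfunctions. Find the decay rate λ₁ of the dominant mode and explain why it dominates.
Eigenvalues: λₙ = 2n²π²/1.7643² - 3.
First three modes:
  n=1: λ₁ = 2π²/1.7643² - 3 ≈ 3.341
  n=2: λ₂ = 8π²/1.7643² - 3 ≈ 22.366
  n=3: λ₃ = 18π²/1.7643² - 3 ≈ 54.073
Since 2π²/1.7643² ≈ 6.341 > 3, all λₙ > 0.
The n=1 mode decays slowest → dominates as t → ∞.
Asymptotic: T ~ c₁ sin(πx/1.7643) e^{-λ₁t} with decay rate λ₁ ≈ 3.341.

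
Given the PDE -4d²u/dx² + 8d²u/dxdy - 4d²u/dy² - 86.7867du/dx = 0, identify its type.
The second-order coefficients are A = -4, B = 8, C = -4. Since B² - 4AC = 0 = 0, this is a parabolic PDE.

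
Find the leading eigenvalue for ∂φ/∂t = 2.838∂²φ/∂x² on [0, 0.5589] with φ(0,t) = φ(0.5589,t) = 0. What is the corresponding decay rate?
Eigenvalues: λₙ = 2.838n²π²/0.5589².
First three modes:
  n=1: λ₁ = 2.838π²/0.5589² ≈ 89.669
  n=2: λ₂ = 11.352π²/0.5589² ≈ 358.677 (4× faster decay)
  n=3: λ₃ = 25.542π²/0.5589² ≈ 807.024 (9× faster decay)
As t → ∞, higher modes decay exponentially faster. The n=1 mode dominates: φ ~ c₁ sin(πx/0.5589) e^{-λ₁t}.
Decay rate: λ₁ = 2.838π²/0.5589² ≈ 89.669.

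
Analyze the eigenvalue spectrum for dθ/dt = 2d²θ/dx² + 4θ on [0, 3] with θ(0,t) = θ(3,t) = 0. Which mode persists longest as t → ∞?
Eigenvalues: λₙ = 2n²π²/3² - 4.
First three modes:
  n=1: λ₁ = 2π²/3² - 4 ≈ -1.807
  n=2: λ₂ = 8π²/3² - 4 ≈ 4.773
  n=3: λ₃ = 18π²/3² - 4 ≈ 15.739
Since 2π²/3² ≈ 2.193 < 4, λ₁ < 0.
The n=1 mode grows fastest (−λₙ is largest for n=1) → dominates.
Asymptotic: θ ~ c₁ sin(πx/3) e^{1.807t} (exponential growth at rate −λ₁ ≈ 1.807).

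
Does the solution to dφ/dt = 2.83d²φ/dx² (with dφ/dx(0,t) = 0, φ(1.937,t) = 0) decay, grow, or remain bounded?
φ → 0. Heat escapes through the Dirichlet boundary.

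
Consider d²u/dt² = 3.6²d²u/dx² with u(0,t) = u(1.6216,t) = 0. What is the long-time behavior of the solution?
As t → ∞, u oscillates (no decay). Energy is conserved; the solution oscillates indefinitely as standing waves.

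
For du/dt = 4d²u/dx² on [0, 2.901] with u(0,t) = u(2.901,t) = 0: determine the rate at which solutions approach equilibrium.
Eigenvalues: λₙ = 4n²π²/2.901².
First three modes:
  n=1: λ₁ = 4π²/2.901² ≈ 4.691
  n=2: λ₂ = 16π²/2.901² ≈ 18.764 (4× faster decay)
  n=3: λ₃ = 36π²/2.901² ≈ 42.219 (9× faster decay)
As t → ∞, higher modes decay exponentially faster. The n=1 mode dominates: u ~ c₁ sin(πx/2.901) e^{-λ₁t}.
Decay rate: λ₁ = 4π²/2.901² ≈ 4.691.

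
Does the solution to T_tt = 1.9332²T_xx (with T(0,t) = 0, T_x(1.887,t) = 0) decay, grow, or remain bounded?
T oscillates (no decay). Energy is conserved; the solution oscillates indefinitely as standing waves.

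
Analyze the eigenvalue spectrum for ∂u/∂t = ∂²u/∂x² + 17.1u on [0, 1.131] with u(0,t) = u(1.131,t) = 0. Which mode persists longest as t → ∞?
Eigenvalues: λₙ = n²π²/1.131² - 17.1.
First three modes:
  n=1: λ₁ = π²/1.131² - 17.1 ≈ -9.384
  n=2: λ₂ = 4π²/1.131² - 17.1 ≈ 13.763
  n=3: λ₃ = 9π²/1.131² - 17.1 ≈ 52.341
Since π²/1.131² ≈ 7.716 < 17.1, λ₁ < 0.
The n=1 mode grows fastest (−λₙ is largest for n=1) → dominates.
Asymptotic: u ~ c₁ sin(πx/1.131) e^{9.384t} (exponential growth at rate −λ₁ ≈ 9.384).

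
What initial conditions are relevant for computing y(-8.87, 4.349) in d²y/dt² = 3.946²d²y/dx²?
Domain of dependence: [-26.031154, 8.291154]. Signals travel at speed 3.946, so data within |x - -8.87| ≤ 3.946·4.349 = 17.161154 can reach the point.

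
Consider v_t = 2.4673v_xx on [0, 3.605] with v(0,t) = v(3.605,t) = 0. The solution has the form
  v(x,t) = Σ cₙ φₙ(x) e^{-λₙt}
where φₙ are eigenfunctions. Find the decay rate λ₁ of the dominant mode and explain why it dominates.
Eigenvalues: λₙ = 2.4673n²π²/3.605².
First three modes:
  n=1: λ₁ = 2.4673π²/3.605² ≈ 1.874
  n=2: λ₂ = 9.8692π²/3.605² ≈ 7.495 (4× faster decay)
  n=3: λ₃ = 22.2057π²/3.605² ≈ 16.864 (9× faster decay)
As t → ∞, higher modes decay exponentially faster. The n=1 mode dominates: v ~ c₁ sin(πx/3.605) e^{-λ₁t}.
Decay rate: λ₁ = 2.4673π²/3.605² ≈ 1.874.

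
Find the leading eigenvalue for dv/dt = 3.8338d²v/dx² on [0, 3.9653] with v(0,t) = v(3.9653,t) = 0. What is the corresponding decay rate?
Eigenvalues: λₙ = 3.8338n²π²/3.9653².
First three modes:
  n=1: λ₁ = 3.8338π²/3.9653² ≈ 2.406
  n=2: λ₂ = 15.3352π²/3.9653² ≈ 9.626 (4× faster decay)
  n=3: λ₃ = 34.5042π²/3.9653² ≈ 21.658 (9× faster decay)
As t → ∞, higher modes decay exponentially faster. The n=1 mode dominates: v ~ c₁ sin(πx/3.9653) e^{-λ₁t}.
Decay rate: λ₁ = 3.8338π²/3.9653² ≈ 2.406.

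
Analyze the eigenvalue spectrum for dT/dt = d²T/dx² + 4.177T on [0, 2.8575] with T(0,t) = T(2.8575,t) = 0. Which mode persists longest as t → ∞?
Eigenvalues: λₙ = n²π²/2.8575² - 4.177.
First three modes:
  n=1: λ₁ = π²/2.8575² - 4.177 ≈ -2.968
  n=2: λ₂ = 4π²/2.8575² - 4.177 ≈ 0.658
  n=3: λ₃ = 9π²/2.8575² - 4.177 ≈ 6.702
Since π²/2.8575² ≈ 1.209 < 4.177, λ₁ < 0.
The n=1 mode grows fastest (−λₙ is largest for n=1) → dominates.
Asymptotic: T ~ c₁ sin(πx/2.8575) e^{2.968t} (exponential growth at rate −λ₁ ≈ 2.968).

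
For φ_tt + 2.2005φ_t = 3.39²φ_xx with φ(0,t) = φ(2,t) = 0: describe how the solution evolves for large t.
φ → 0. Damping (γ=2.2005) dissipates energy; oscillations decay exponentially.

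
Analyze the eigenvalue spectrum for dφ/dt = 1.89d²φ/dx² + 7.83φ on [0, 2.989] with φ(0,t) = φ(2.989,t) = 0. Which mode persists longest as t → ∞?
Eigenvalues: λₙ = 1.89n²π²/2.989² - 7.83.
First three modes:
  n=1: λ₁ = 1.89π²/2.989² - 7.83 ≈ -5.742
  n=2: λ₂ = 7.56π²/2.989² - 7.83 ≈ 0.522
  n=3: λ₃ = 17.01π²/2.989² - 7.83 ≈ 10.961
Since 1.89π²/2.989² ≈ 2.088 < 7.83, λ₁ < 0.
The n=1 mode grows fastest (−λₙ is largest for n=1) → dominates.
Asymptotic: φ ~ c₁ sin(πx/2.989) e^{5.742t} (exponential growth at rate −λ₁ ≈ 5.742).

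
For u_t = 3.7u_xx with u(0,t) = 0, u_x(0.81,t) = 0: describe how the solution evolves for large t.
u → 0. Heat escapes through the Dirichlet boundary.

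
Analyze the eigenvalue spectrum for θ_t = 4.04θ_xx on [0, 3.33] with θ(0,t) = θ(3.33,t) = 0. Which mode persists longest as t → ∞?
Eigenvalues: λₙ = 4.04n²π²/3.33².
First three modes:
  n=1: λ₁ = 4.04π²/3.33² ≈ 3.596
  n=2: λ₂ = 16.16π²/3.33² ≈ 14.383 (4× faster decay)
  n=3: λ₃ = 36.36π²/3.33² ≈ 32.362 (9× faster decay)
As t → ∞, higher modes decay exponentially faster. The n=1 mode dominates: θ ~ c₁ sin(πx/3.33) e^{-λ₁t}.
Decay rate: λ₁ = 4.04π²/3.33² ≈ 3.596.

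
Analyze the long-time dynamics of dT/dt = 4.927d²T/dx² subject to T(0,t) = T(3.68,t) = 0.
Long-time behavior: T → 0. Heat diffuses out through both boundaries.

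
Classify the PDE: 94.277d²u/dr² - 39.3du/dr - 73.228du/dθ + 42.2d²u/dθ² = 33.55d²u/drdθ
Rewriting in standard form: 94.277d²u/dr² - 33.55d²u/drdθ + 42.2d²u/dθ² - 39.3du/dr - 73.228du/dθ = 0. A = 94.277, B = -33.55, C = 42.2. Discriminant B² - 4AC = -14788.3551. Since -14788.3551 < 0, elliptic.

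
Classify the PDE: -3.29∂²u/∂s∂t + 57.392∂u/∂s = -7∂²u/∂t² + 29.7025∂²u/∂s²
Rewriting in standard form: -29.7025∂²u/∂s² - 3.29∂²u/∂s∂t + 7∂²u/∂t² + 57.392∂u/∂s = 0. A = -29.7025, B = -3.29, C = 7. Discriminant B² - 4AC = 842.4941. Since 842.4941 > 0, hyperbolic.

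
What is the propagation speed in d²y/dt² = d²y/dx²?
Speed = 1. Information travels along characteristics x = x₀ ± 1t.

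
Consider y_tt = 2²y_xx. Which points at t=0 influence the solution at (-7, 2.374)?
Domain of dependence: [-11.748, -2.252]. Signals travel at speed 2, so data within |x - -7| ≤ 2·2.374 = 4.748 can reach the point.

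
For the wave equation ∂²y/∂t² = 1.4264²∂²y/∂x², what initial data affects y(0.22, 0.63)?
Domain of dependence: [-0.678632, 1.118632]. Signals travel at speed 1.4264, so data within |x - 0.22| ≤ 1.4264·0.63 = 0.898632 can reach the point.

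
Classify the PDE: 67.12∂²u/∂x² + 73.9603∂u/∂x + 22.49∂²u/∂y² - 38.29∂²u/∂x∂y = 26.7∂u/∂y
Rewriting in standard form: 67.12∂²u/∂x² - 38.29∂²u/∂x∂y + 22.49∂²u/∂y² + 73.9603∂u/∂x - 26.7∂u/∂y = 0. A = 67.12, B = -38.29, C = 22.49. Discriminant B² - 4AC = -4571.9911. Since -4571.9911 < 0, elliptic.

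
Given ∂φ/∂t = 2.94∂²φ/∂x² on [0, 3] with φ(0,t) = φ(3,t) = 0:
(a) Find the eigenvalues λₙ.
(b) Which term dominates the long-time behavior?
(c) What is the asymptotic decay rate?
Eigenvalues: λₙ = 2.94n²π²/3².
First three modes:
  n=1: λ₁ = 2.94π²/3² ≈ 3.224
  n=2: λ₂ = 11.76π²/3² ≈ 12.896 (4× faster decay)
  n=3: λ₃ = 26.46π²/3² ≈ 29.017 (9× faster decay)
As t → ∞, higher modes decay exponentially faster. The n=1 mode dominates: φ ~ c₁ sin(πx/3) e^{-λ₁t}.
Decay rate: λ₁ = 2.94π²/3² ≈ 3.224.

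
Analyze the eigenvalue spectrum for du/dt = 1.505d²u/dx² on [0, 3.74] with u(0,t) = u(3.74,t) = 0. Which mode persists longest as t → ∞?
Eigenvalues: λₙ = 1.505n²π²/3.74².
First three modes:
  n=1: λ₁ = 1.505π²/3.74² ≈ 1.062
  n=2: λ₂ = 6.02π²/3.74² ≈ 4.248 (4× faster decay)
  n=3: λ₃ = 13.545π²/3.74² ≈ 9.557 (9× faster decay)
As t → ∞, higher modes decay exponentially faster. The n=1 mode dominates: u ~ c₁ sin(πx/3.74) e^{-λ₁t}.
Decay rate: λ₁ = 1.505π²/3.74² ≈ 1.062.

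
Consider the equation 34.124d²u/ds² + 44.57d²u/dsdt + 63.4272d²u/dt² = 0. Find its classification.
Elliptic. (A = 34.124, B = 44.57, C = 63.4272 gives B² - 4AC = -6671.0741912.)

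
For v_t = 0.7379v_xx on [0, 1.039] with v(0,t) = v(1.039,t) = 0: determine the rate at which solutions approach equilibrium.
Eigenvalues: λₙ = 0.7379n²π²/1.039².
First three modes:
  n=1: λ₁ = 0.7379π²/1.039² ≈ 6.746
  n=2: λ₂ = 2.9516π²/1.039² ≈ 26.985 (4× faster decay)
  n=3: λ₃ = 6.6411π²/1.039² ≈ 60.717 (9× faster decay)
As t → ∞, higher modes decay exponentially faster. The n=1 mode dominates: v ~ c₁ sin(πx/1.039) e^{-λ₁t}.
Decay rate: λ₁ = 0.7379π²/1.039² ≈ 6.746.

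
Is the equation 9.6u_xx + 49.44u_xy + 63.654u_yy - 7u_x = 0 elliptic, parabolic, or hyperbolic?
Computing B² - 4AC with A = 9.6, B = 49.44, C = 63.654: discriminant = 0 (zero). Answer: parabolic.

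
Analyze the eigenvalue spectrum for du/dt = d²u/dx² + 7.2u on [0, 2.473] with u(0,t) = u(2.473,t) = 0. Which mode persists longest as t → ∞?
Eigenvalues: λₙ = n²π²/2.473² - 7.2.
First three modes:
  n=1: λ₁ = π²/2.473² - 7.2 ≈ -5.586
  n=2: λ₂ = 4π²/2.473² - 7.2 ≈ -0.745
  n=3: λ₃ = 9π²/2.473² - 7.2 ≈ 7.324
Since π²/2.473² ≈ 1.614 < 7.2, λ₁ < 0.
The n=1 mode grows fastest (−λₙ is largest for n=1) → dominates.
Asymptotic: u ~ c₁ sin(πx/2.473) e^{5.586t} (exponential growth at rate −λ₁ ≈ 5.586).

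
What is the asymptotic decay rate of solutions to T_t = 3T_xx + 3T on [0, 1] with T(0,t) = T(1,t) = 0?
Eigenvalues: λₙ = 3n²π²/1² - 3.
First three modes:
  n=1: λ₁ = 3π² - 3 ≈ 26.609
  n=2: λ₂ = 12π² - 3 ≈ 115.435
  n=3: λ₃ = 27π² - 3 ≈ 263.479
Since 3π² ≈ 29.609 > 3, all λₙ > 0.
The n=1 mode decays slowest → dominates as t → ∞.
Asymptotic: T ~ c₁ sin(πx/1) e^{-λ₁t} with decay rate λ₁ ≈ 26.609.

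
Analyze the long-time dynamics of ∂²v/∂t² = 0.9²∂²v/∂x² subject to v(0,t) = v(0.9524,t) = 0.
Long-time behavior: v oscillates (no decay). Energy is conserved; the solution oscillates indefinitely as standing waves.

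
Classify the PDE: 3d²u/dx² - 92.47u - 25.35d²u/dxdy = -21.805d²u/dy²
Rewriting in standard form: 3d²u/dx² - 25.35d²u/dxdy + 21.805d²u/dy² - 92.47u = 0. A = 3, B = -25.35, C = 21.805. Discriminant B² - 4AC = 380.9625. Since 380.9625 > 0, hyperbolic.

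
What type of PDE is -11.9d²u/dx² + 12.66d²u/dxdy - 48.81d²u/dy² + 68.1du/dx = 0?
With A = -11.9, B = 12.66, C = -48.81, the discriminant is -2163.0804. This is an elliptic PDE.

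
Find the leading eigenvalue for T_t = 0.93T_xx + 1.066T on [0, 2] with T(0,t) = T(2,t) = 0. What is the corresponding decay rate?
Eigenvalues: λₙ = 0.93n²π²/2² - 1.066.
First three modes:
  n=1: λ₁ = 0.93π²/2² - 1.066 ≈ 1.229
  n=2: λ₂ = 3.72π²/2² - 1.066 ≈ 8.113
  n=3: λ₃ = 8.37π²/2² - 1.066 ≈ 19.586
Since 0.93π²/2² ≈ 2.295 > 1.066, all λₙ > 0.
The n=1 mode decays slowest → dominates as t → ∞.
Asymptotic: T ~ c₁ sin(πx/2) e^{-λ₁t} with decay rate λ₁ ≈ 1.229.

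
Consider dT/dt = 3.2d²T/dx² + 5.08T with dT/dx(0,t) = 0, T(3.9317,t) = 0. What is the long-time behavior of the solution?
As t → ∞, T grows unboundedly. Reaction dominates diffusion (r=5.08 > κπ²/(4L²)≈0.51); solution grows exponentially.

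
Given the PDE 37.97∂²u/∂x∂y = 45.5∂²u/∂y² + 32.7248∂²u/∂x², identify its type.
Rewriting in standard form: -32.7248∂²u/∂x² + 37.97∂²u/∂x∂y - 45.5∂²u/∂y² = 0. The second-order coefficients are A = -32.7248, B = 37.97, C = -45.5. Since B² - 4AC = -4514.1927 < 0, this is an elliptic PDE.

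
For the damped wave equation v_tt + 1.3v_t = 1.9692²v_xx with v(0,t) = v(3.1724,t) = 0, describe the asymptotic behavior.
v → 0. Damping (γ=1.3) dissipates energy; oscillations decay exponentially.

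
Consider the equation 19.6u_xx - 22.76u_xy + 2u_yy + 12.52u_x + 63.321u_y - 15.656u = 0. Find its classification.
Hyperbolic. (A = 19.6, B = -22.76, C = 2 gives B² - 4AC = 361.2176.)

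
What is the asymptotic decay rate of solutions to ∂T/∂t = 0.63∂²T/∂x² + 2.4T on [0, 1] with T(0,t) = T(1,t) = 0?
Eigenvalues: λₙ = 0.63n²π²/1² - 2.4.
First three modes:
  n=1: λ₁ = 0.63π² - 2.4 ≈ 3.818
  n=2: λ₂ = 2.52π² - 2.4 ≈ 22.471
  n=3: λ₃ = 5.67π² - 2.4 ≈ 53.561
Since 0.63π² ≈ 6.218 > 2.4, all λₙ > 0.
The n=1 mode decays slowest → dominates as t → ∞.
Asymptotic: T ~ c₁ sin(πx/1) e^{-λ₁t} with decay rate λ₁ ≈ 3.818.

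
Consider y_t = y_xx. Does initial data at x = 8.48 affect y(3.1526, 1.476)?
Yes, for any finite x. The heat equation has infinite propagation speed, so all initial data affects all points at any t > 0.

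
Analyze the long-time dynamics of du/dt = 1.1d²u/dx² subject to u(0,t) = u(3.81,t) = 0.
Long-time behavior: u → 0. Heat diffuses out through both boundaries.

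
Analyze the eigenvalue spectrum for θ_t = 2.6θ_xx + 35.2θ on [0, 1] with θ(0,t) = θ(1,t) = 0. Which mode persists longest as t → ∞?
Eigenvalues: λₙ = 2.6n²π²/1² - 35.2.
First three modes:
  n=1: λ₁ = 2.6π² - 35.2 ≈ -9.539
  n=2: λ₂ = 10.4π² - 35.2 ≈ 67.444
  n=3: λ₃ = 23.4π² - 35.2 ≈ 195.749
Since 2.6π² ≈ 25.661 < 35.2, λ₁ < 0.
The n=1 mode grows fastest (−λₙ is largest for n=1) → dominates.
Asymptotic: θ ~ c₁ sin(πx/1) e^{9.539t} (exponential growth at rate −λ₁ ≈ 9.539).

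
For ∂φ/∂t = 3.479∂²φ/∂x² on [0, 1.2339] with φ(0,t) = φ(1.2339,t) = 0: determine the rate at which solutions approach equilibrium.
Eigenvalues: λₙ = 3.479n²π²/1.2339².
First three modes:
  n=1: λ₁ = 3.479π²/1.2339² ≈ 22.552
  n=2: λ₂ = 13.916π²/1.2339² ≈ 90.21 (4× faster decay)
  n=3: λ₃ = 31.311π²/1.2339² ≈ 202.972 (9× faster decay)
As t → ∞, higher modes decay exponentially faster. The n=1 mode dominates: φ ~ c₁ sin(πx/1.2339) e^{-λ₁t}.
Decay rate: λ₁ = 3.479π²/1.2339² ≈ 22.552.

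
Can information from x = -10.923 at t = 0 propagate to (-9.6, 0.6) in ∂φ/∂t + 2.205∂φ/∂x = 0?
Yes. The characteristic through (-9.6, 0.6) passes through x = -10.923.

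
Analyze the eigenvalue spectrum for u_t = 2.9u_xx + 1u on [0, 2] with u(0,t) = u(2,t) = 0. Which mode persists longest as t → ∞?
Eigenvalues: λₙ = 2.9n²π²/2² - 1.
First three modes:
  n=1: λ₁ = 2.9π²/2² - 1 ≈ 6.155
  n=2: λ₂ = 11.6π²/2² - 1 ≈ 27.622
  n=3: λ₃ = 26.1π²/2² - 1 ≈ 63.399
Since 2.9π²/2² ≈ 7.155 > 1, all λₙ > 0.
The n=1 mode decays slowest → dominates as t → ∞.
Asymptotic: u ~ c₁ sin(πx/2) e^{-λ₁t} with decay rate λ₁ ≈ 6.155.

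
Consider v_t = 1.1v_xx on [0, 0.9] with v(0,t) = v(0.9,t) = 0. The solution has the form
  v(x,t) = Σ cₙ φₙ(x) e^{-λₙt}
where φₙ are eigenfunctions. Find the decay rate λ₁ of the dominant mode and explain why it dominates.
Eigenvalues: λₙ = 1.1n²π²/0.9².
First three modes:
  n=1: λ₁ = 1.1π²/0.9² ≈ 13.403
  n=2: λ₂ = 4.4π²/0.9² ≈ 53.613 (4× faster decay)
  n=3: λ₃ = 9.9π²/0.9² ≈ 120.628 (9× faster decay)
As t → ∞, higher modes decay exponentially faster. The n=1 mode dominates: v ~ c₁ sin(πx/0.9) e^{-λ₁t}.
Decay rate: λ₁ = 1.1π²/0.9² ≈ 13.403.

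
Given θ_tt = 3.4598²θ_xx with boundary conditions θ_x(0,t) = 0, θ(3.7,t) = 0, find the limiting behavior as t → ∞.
θ oscillates (no decay). Energy is conserved; the solution oscillates indefinitely as standing waves.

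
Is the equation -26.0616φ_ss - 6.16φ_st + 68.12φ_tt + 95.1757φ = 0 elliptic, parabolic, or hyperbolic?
Computing B² - 4AC with A = -26.0616, B = -6.16, C = 68.12: discriminant = 7139.210368 (positive). Answer: hyperbolic.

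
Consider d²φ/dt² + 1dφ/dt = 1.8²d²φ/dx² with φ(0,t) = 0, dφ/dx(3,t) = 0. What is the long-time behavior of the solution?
As t → ∞, φ → 0. Damping (γ=1) dissipates energy; oscillations decay exponentially.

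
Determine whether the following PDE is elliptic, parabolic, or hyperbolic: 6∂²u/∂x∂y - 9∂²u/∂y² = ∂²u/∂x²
Rewriting in standard form: -∂²u/∂x² + 6∂²u/∂x∂y - 9∂²u/∂y² = 0. Coefficients: A = -1, B = 6, C = -9. B² - 4AC = 0, which is zero, so the equation is parabolic.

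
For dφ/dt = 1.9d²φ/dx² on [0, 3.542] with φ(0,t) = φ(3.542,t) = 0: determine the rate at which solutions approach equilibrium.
Eigenvalues: λₙ = 1.9n²π²/3.542².
First three modes:
  n=1: λ₁ = 1.9π²/3.542² ≈ 1.495
  n=2: λ₂ = 7.6π²/3.542² ≈ 5.979 (4× faster decay)
  n=3: λ₃ = 17.1π²/3.542² ≈ 13.452 (9× faster decay)
As t → ∞, higher modes decay exponentially faster. The n=1 mode dominates: φ ~ c₁ sin(πx/3.542) e^{-λ₁t}.
Decay rate: λ₁ = 1.9π²/3.542² ≈ 1.495.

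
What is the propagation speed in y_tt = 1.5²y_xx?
Speed = 1.5. Information travels along characteristics x = x₀ ± 1.5t.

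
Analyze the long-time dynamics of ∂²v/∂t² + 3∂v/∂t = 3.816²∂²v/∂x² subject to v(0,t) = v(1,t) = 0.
Long-time behavior: v → 0. Damping (γ=3) dissipates energy; oscillations decay exponentially.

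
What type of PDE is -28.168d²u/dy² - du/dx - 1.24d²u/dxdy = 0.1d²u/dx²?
Rewriting in standard form: -0.1d²u/dx² - 1.24d²u/dxdy - 28.168d²u/dy² - du/dx = 0. With A = -0.1, B = -1.24, C = -28.168, the discriminant is -9.7296. This is an elliptic PDE.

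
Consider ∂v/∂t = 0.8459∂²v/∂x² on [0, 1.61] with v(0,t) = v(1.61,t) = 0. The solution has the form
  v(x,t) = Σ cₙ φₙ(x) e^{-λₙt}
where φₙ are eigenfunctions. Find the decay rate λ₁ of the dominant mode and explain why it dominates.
Eigenvalues: λₙ = 0.8459n²π²/1.61².
First three modes:
  n=1: λ₁ = 0.8459π²/1.61² ≈ 3.221
  n=2: λ₂ = 3.3836π²/1.61² ≈ 12.883 (4× faster decay)
  n=3: λ₃ = 7.6131π²/1.61² ≈ 28.987 (9× faster decay)
As t → ∞, higher modes decay exponentially faster. The n=1 mode dominates: v ~ c₁ sin(πx/1.61) e^{-λ₁t}.
Decay rate: λ₁ = 0.8459π²/1.61² ≈ 3.221.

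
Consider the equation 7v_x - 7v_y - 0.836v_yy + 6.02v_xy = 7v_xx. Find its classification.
Rewriting in standard form: -7v_xx + 6.02v_xy - 0.836v_yy + 7v_x - 7v_y = 0. Hyperbolic. (A = -7, B = 6.02, C = -0.836 gives B² - 4AC = 12.8324.)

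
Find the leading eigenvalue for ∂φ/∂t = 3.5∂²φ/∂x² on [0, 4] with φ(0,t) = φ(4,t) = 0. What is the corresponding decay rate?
Eigenvalues: λₙ = 3.5n²π²/4².
First three modes:
  n=1: λ₁ = 3.5π²/4² ≈ 2.159
  n=2: λ₂ = 14π²/4² ≈ 8.636 (4× faster decay)
  n=3: λ₃ = 31.5π²/4² ≈ 19.431 (9× faster decay)
As t → ∞, higher modes decay exponentially faster. The n=1 mode dominates: φ ~ c₁ sin(πx/4) e^{-λ₁t}.
Decay rate: λ₁ = 3.5π²/4² ≈ 2.159.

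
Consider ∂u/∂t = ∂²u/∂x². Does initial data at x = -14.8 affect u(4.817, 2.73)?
Yes, for any finite x. The heat equation has infinite propagation speed, so all initial data affects all points at any t > 0.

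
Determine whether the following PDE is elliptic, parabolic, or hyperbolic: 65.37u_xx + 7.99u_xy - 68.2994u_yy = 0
Coefficients: A = 65.37, B = 7.99, C = -68.2994. B² - 4AC = 17922.767212, which is positive, so the equation is hyperbolic.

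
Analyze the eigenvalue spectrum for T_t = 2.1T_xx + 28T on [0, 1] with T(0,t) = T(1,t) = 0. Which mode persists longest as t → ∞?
Eigenvalues: λₙ = 2.1n²π²/1² - 28.
First three modes:
  n=1: λ₁ = 2.1π² - 28 ≈ -7.274
  n=2: λ₂ = 8.4π² - 28 ≈ 54.905
  n=3: λ₃ = 18.9π² - 28 ≈ 158.536
Since 2.1π² ≈ 20.726 < 28, λ₁ < 0.
The n=1 mode grows fastest (−λₙ is largest for n=1) → dominates.
Asymptotic: T ~ c₁ sin(πx/1) e^{7.274t} (exponential growth at rate −λ₁ ≈ 7.274).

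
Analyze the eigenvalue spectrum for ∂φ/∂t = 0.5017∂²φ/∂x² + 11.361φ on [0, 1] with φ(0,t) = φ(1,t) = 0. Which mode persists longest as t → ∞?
Eigenvalues: λₙ = 0.5017n²π²/1² - 11.361.
First three modes:
  n=1: λ₁ = 0.5017π² - 11.361 ≈ -6.409
  n=2: λ₂ = 2.0068π² - 11.361 ≈ 8.445
  n=3: λ₃ = 4.5153π² - 11.361 ≈ 33.203
Since 0.5017π² ≈ 4.952 < 11.361, λ₁ < 0.
The n=1 mode grows fastest (−λₙ is largest for n=1) → dominates.
Asymptotic: φ ~ c₁ sin(πx/1) e^{6.409t} (exponential growth at rate −λ₁ ≈ 6.409).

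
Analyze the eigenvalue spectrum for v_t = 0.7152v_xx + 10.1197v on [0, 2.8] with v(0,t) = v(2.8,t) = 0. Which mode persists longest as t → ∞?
Eigenvalues: λₙ = 0.7152n²π²/2.8² - 10.1197.
First three modes:
  n=1: λ₁ = 0.7152π²/2.8² - 10.1197 ≈ -9.219
  n=2: λ₂ = 2.8608π²/2.8² - 10.1197 ≈ -6.518
  n=3: λ₃ = 6.4368π²/2.8² - 10.1197 ≈ -2.017
Since 0.7152π²/2.8² ≈ 0.9 < 10.1197, λ₁ < 0.
The n=1 mode grows fastest (−λₙ is largest for n=1) → dominates.
Asymptotic: v ~ c₁ sin(πx/2.8) e^{9.219t} (exponential growth at rate −λ₁ ≈ 9.219).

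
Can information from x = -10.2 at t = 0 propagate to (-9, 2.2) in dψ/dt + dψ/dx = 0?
No. Only data at x = -11.2 affects (-9, 2.2). Advection has one-way propagation along characteristics.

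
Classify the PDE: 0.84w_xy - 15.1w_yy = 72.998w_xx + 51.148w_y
Rewriting in standard form: -72.998w_xx + 0.84w_xy - 15.1w_yy - 51.148w_y = 0. A = -72.998, B = 0.84, C = -15.1. Discriminant B² - 4AC = -4408.3736. Since -4408.3736 < 0, elliptic.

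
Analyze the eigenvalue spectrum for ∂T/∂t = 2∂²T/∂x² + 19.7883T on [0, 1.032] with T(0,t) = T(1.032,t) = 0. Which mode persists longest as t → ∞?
Eigenvalues: λₙ = 2n²π²/1.032² - 19.7883.
First three modes:
  n=1: λ₁ = 2π²/1.032² - 19.7883 ≈ -1.254
  n=2: λ₂ = 8π²/1.032² - 19.7883 ≈ 54.348
  n=3: λ₃ = 18π²/1.032² - 19.7883 ≈ 147.018
Since 2π²/1.032² ≈ 18.534 < 19.7883, λ₁ < 0.
The n=1 mode grows fastest (−λₙ is largest for n=1) → dominates.
Asymptotic: T ~ c₁ sin(πx/1.032) e^{1.254t} (exponential growth at rate −λ₁ ≈ 1.254).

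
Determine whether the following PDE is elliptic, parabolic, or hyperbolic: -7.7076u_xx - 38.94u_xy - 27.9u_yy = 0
Coefficients: A = -7.7076, B = -38.94, C = -27.9. B² - 4AC = 656.15544, which is positive, so the equation is hyperbolic.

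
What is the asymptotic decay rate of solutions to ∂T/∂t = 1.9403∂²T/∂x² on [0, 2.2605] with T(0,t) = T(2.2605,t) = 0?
Eigenvalues: λₙ = 1.9403n²π²/2.2605².
First three modes:
  n=1: λ₁ = 1.9403π²/2.2605² ≈ 3.748
  n=2: λ₂ = 7.7612π²/2.2605² ≈ 14.991 (4× faster decay)
  n=3: λ₃ = 17.4627π²/2.2605² ≈ 33.729 (9× faster decay)
As t → ∞, higher modes decay exponentially faster. The n=1 mode dominates: T ~ c₁ sin(πx/2.2605) e^{-λ₁t}.
Decay rate: λ₁ = 1.9403π²/2.2605² ≈ 3.748.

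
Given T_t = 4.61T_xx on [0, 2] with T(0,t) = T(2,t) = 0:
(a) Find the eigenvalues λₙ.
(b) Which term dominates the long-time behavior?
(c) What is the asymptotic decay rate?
Eigenvalues: λₙ = 4.61n²π²/2².
First three modes:
  n=1: λ₁ = 4.61π²/2² ≈ 11.375
  n=2: λ₂ = 18.44π²/2² ≈ 45.499 (4× faster decay)
  n=3: λ₃ = 41.49π²/2² ≈ 102.372 (9× faster decay)
As t → ∞, higher modes decay exponentially faster. The n=1 mode dominates: T ~ c₁ sin(πx/2) e^{-λ₁t}.
Decay rate: λ₁ = 4.61π²/2² ≈ 11.375.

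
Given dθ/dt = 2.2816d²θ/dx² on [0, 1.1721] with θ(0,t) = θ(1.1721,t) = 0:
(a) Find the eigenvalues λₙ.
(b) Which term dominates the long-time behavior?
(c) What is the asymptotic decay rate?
Eigenvalues: λₙ = 2.2816n²π²/1.1721².
First three modes:
  n=1: λ₁ = 2.2816π²/1.1721² ≈ 16.391
  n=2: λ₂ = 9.1264π²/1.1721² ≈ 65.565 (4× faster decay)
  n=3: λ₃ = 20.5344π²/1.1721² ≈ 147.521 (9× faster decay)
As t → ∞, higher modes decay exponentially faster. The n=1 mode dominates: θ ~ c₁ sin(πx/1.1721) e^{-λ₁t}.
Decay rate: λ₁ = 2.2816π²/1.1721² ≈ 16.391.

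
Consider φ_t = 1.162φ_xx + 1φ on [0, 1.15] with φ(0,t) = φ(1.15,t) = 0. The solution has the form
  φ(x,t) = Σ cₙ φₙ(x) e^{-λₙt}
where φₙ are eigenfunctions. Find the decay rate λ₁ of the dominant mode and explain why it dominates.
Eigenvalues: λₙ = 1.162n²π²/1.15² - 1.
First three modes:
  n=1: λ₁ = 1.162π²/1.15² - 1 ≈ 7.672
  n=2: λ₂ = 4.648π²/1.15² - 1 ≈ 33.687
  n=3: λ₃ = 10.458π²/1.15² - 1 ≈ 77.046
Since 1.162π²/1.15² ≈ 8.672 > 1, all λₙ > 0.
The n=1 mode decays slowest → dominates as t → ∞.
Asymptotic: φ ~ c₁ sin(πx/1.15) e^{-λ₁t} with decay rate λ₁ ≈ 7.672.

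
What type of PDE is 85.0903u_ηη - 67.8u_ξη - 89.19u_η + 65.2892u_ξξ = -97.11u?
Rewriting in standard form: 65.2892u_ξξ - 67.8u_ξη + 85.0903u_ηη - 89.19u_η + 97.11u = 0. With A = 65.2892, B = -67.8, C = 85.0903, the discriminant is -17625.07045904. This is an elliptic PDE.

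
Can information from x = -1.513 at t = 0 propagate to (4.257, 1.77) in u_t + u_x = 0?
No. Only data at x = 2.487 affects (4.257, 1.77). Advection has one-way propagation along characteristics.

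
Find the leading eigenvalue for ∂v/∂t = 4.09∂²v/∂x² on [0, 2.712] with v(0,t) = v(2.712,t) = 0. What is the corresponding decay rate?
Eigenvalues: λₙ = 4.09n²π²/2.712².
First three modes:
  n=1: λ₁ = 4.09π²/2.712² ≈ 5.488
  n=2: λ₂ = 16.36π²/2.712² ≈ 21.953 (4× faster decay)
  n=3: λ₃ = 36.81π²/2.712² ≈ 49.395 (9× faster decay)
As t → ∞, higher modes decay exponentially faster. The n=1 mode dominates: v ~ c₁ sin(πx/2.712) e^{-λ₁t}.
Decay rate: λ₁ = 4.09π²/2.712² ≈ 5.488.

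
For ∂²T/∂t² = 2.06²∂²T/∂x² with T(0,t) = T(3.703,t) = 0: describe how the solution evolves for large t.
T oscillates (no decay). Energy is conserved; the solution oscillates indefinitely as standing waves.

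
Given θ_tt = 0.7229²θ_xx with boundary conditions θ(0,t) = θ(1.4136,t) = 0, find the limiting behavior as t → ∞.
θ oscillates (no decay). Energy is conserved; the solution oscillates indefinitely as standing waves.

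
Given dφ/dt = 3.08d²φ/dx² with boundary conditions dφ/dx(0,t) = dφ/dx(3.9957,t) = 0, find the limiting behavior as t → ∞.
φ → constant (steady state). Heat is conserved (no flux at boundaries); solution approaches the spatial average.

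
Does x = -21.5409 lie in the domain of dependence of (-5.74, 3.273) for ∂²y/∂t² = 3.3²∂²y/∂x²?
No. The domain of dependence is [-16.5409, 5.0609], and -21.5409 is outside this interval.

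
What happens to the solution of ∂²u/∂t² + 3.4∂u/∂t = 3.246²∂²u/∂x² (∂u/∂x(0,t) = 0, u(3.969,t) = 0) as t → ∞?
u → 0. Damping (γ=3.4) dissipates energy; oscillations decay exponentially.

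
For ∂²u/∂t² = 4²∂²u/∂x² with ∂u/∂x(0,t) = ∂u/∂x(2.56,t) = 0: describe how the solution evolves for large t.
u oscillates about a mean that drifts linearly in t (generically unbounded; no decay). There is no damping, so the nonconstant modes persist as standing waves (energy conserved, no decay). But with Neumann conditions at both ends the constant mode has eigenvalue 0: the spatial mean M(t) of u satisfies M'' = 0, so M(t) = M(0) + M'(0)·t. Unless the initial velocity has zero mean (∫u_t(x,0)dx = 0), the solution grows linearly in t (unbounded, though not exponentially); if it does have zero mean, the solution stays bounded and simply oscillates.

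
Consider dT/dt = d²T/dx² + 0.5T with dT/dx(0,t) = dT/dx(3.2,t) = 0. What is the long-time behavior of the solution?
As t → ∞, T grows unboundedly. With Neumann BCs the constant mode has diffusion eigenvalue 0, so any r > 0 makes it grow like e^(0.5t); solution grows exponentially.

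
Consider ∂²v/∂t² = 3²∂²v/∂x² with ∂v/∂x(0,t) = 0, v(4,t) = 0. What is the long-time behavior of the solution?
As t → ∞, v oscillates (no decay). Energy is conserved; the solution oscillates indefinitely as standing waves.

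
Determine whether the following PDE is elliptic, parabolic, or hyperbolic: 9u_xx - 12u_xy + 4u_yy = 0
Coefficients: A = 9, B = -12, C = 4. B² - 4AC = 0, which is zero, so the equation is parabolic.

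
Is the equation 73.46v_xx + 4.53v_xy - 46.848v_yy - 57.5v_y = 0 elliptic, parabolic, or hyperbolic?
Computing B² - 4AC with A = 73.46, B = 4.53, C = -46.848: discriminant = 13786.33722 (positive). Answer: hyperbolic.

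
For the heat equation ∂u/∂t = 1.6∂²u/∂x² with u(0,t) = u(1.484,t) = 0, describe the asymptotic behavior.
u → 0. Heat diffuses out through both boundaries.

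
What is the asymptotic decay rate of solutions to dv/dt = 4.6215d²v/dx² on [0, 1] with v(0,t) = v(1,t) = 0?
Eigenvalues: λₙ = 4.6215n²π².
First three modes:
  n=1: λ₁ = 4.6215π² ≈ 45.612
  n=2: λ₂ = 18.486π² ≈ 182.45 (4× faster decay)
  n=3: λ₃ = 41.5935π² ≈ 410.511 (9× faster decay)
As t → ∞, higher modes decay exponentially faster. The n=1 mode dominates: v ~ c₁ sin(πx) e^{-λ₁t}.
Decay rate: λ₁ = 4.6215π² ≈ 45.612.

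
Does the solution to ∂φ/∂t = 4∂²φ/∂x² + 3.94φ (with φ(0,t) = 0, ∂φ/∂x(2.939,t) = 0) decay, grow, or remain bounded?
φ grows unboundedly. Reaction dominates diffusion (r=3.94 > κπ²/(4L²)≈1.14); solution grows exponentially.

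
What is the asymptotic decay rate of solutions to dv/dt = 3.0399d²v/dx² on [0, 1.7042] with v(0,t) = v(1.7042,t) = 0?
Eigenvalues: λₙ = 3.0399n²π²/1.7042².
First three modes:
  n=1: λ₁ = 3.0399π²/1.7042² ≈ 10.33
  n=2: λ₂ = 12.1596π²/1.7042² ≈ 41.322 (4× faster decay)
  n=3: λ₃ = 27.3591π²/1.7042² ≈ 92.974 (9× faster decay)
As t → ∞, higher modes decay exponentially faster. The n=1 mode dominates: v ~ c₁ sin(πx/1.7042) e^{-λ₁t}.
Decay rate: λ₁ = 3.0399π²/1.7042² ≈ 10.33.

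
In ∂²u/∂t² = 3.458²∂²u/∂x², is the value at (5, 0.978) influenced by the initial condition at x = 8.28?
Yes. The domain of dependence is [1.618076, 8.381924], and 8.28 ∈ [1.618076, 8.381924].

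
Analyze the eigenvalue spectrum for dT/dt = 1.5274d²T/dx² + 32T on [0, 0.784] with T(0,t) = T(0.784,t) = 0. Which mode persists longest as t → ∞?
Eigenvalues: λₙ = 1.5274n²π²/0.784² - 32.
First three modes:
  n=1: λ₁ = 1.5274π²/0.784² - 32 ≈ -7.474
  n=2: λ₂ = 6.1096π²/0.784² - 32 ≈ 66.103
  n=3: λ₃ = 13.7466π²/0.784² - 32 ≈ 188.731
Since 1.5274π²/0.784² ≈ 24.526 < 32, λ₁ < 0.
The n=1 mode grows fastest (−λₙ is largest for n=1) → dominates.
Asymptotic: T ~ c₁ sin(πx/0.784) e^{7.474t} (exponential growth at rate −λ₁ ≈ 7.474).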